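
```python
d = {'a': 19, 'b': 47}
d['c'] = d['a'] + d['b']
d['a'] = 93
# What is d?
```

After line 1: d = {'a': 19, 'b': 47}
After line 2 (d['c'] = 19 + 47): d = {'a': 19, 'b': 47, 'c': 66}
After line 3: d = {'a': 93, 'b': 47, 'c': 66}

{'a': 93, 'b': 47, 'c': 66}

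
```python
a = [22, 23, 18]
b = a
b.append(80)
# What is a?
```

After line 1: a = [22, 23, 18]
After line 2 (b = a is an alias, same object): a = [22, 23, 18], b = [22, 23, 18]
After line 3 (b.append mutates the shared list): a = [22, 23, 18, 80], b = [22, 23, 18, 80]

[22, 23, 18, 80]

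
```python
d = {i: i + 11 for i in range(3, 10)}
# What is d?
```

{3: 14, 4: 15, 5: 16, 6: 17, 7: 18, 8: 19, 9: 20}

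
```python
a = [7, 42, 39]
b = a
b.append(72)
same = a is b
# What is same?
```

After line 1: a = [7, 42, 39]
After line 2 (b = a is an alias, same object): a = [7, 42, 39], b = [7, 42, 39]
After line 3 (b.append mutates the shared list): a = [7, 42, 39, 72], b = [7, 42, 39, 72]
After line 4 (same = a is b; same object -> True): same = True

True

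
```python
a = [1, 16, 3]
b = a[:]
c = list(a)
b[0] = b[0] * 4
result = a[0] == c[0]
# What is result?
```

After line 1: a = [1, 16, 3]
After line 2 (b = a[:], copy): a = [1, 16, 3], b = [1, 16, 3]
After line 3 (c = list(a) is a copy, new object): c = [1, 16, 3]
After line 4 (b[0] = 1 * 4 = 4; only b mutates (copy)): a = [1, 16, 3], b = [4, 16, 3], c = [1, 16, 3]
After line 5 (a[0] = 1, c[0] = 1; result = True)

True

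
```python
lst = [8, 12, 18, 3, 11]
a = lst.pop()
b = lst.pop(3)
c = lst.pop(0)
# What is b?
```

After line 1: lst = [8, 12, 18, 3, 11]
After line 2 (pop() -> a = 11): lst = [8, 12, 18, 3]
After line 3 (pop(3) -> b = 3): lst = [8, 12, 18]
After line 4 (pop(0) -> c = 8): lst = [12, 18]

3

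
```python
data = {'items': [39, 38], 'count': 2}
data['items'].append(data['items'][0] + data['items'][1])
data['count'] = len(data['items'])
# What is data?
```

After line 1: data = {'items': [39, 38], 'count': 2}
After line 2 (append 39 + 38 = 77): data = {'items': [39, 38, 77], 'count': 2}
After line 3 (count = len(items) = 3): data = {'items': [39, 38, 77], 'count': 3}

{'items': [39, 38, 77], 'count': 3}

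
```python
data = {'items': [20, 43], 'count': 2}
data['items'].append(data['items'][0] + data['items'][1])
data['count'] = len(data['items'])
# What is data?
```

After line 1: data = {'items': [20, 43], 'count': 2}
After line 2 (append 20 + 43 = 63): data = {'items': [20, 43, 63], 'count': 2}
After line 3 (count = len(items) = 3): data = {'items': [20, 43, 63], 'count': 3}

{'items': [20, 43, 63], 'count': 3}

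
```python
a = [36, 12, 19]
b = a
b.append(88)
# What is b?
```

After line 1: a = [36, 12, 19]
After line 2 (b = a is an alias, same object): a = [36, 12, 19], b = [36, 12, 19]
After line 3 (b.append mutates the shared list): a = [36, 12, 19, 88], b = [36, 12, 19, 88]

[36, 12, 19, 88]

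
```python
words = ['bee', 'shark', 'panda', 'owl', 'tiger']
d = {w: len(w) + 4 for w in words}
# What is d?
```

{'bee': 7, 'shark': 9, 'panda': 9, 'owl': 7, 'tiger': 9}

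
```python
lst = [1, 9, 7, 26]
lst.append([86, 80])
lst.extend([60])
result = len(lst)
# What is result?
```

After line 1: lst = [1, 9, 7, 26]
After line 2 (append adds [86, 80] as single element): lst = [1, 9, 7, 26, [86, 80]]
After line 3 (extend unpacks [60], adds 60): lst = [1, 9, 7, 26, [86, 80], 60]
After line 4: result = len(lst) = 6

6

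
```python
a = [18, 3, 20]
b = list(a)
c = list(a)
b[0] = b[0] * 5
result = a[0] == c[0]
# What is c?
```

After line 1: a = [18, 3, 20]
After line 2 (b = list(a), copy): a = [18, 3, 20], b = [18, 3, 20]
After line 3 (c = list(a) is a copy, new object): c = [18, 3, 20]
After line 4 (b[0] = 18 * 5 = 90; only b mutates (copy)): a = [18, 3, 20], b = [90, 3, 20], c = [18, 3, 20]
After line 5 (a[0] = 18, c[0] = 18; result = True)

[18, 3, 20]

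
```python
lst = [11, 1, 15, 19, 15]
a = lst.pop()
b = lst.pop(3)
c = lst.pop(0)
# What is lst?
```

After line 1: lst = [11, 1, 15, 19, 15]
After line 2 (pop() -> a = 15): lst = [11, 1, 15, 19]
After line 3 (pop(3) -> b = 19): lst = [11, 1, 15]
After line 4 (pop(0) -> c = 11): lst = [1, 15]

[1, 15]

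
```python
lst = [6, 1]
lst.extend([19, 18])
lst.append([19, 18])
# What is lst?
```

After line 1: lst = [6, 1]
After line 2 (extend unpacks [19, 18]): lst = [6, 1, 19, 18]
After line 3 (append adds [19, 18] as single element): lst = [6, 1, 19, 18, [19, 18]]

[6, 1, 19, 18, [19, 18]]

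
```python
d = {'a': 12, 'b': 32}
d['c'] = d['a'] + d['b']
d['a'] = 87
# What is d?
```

After line 1: d = {'a': 12, 'b': 32}
After line 2 (d['c'] = 12 + 32): d = {'a': 12, 'b': 32, 'c': 44}
After line 3: d = {'a': 87, 'b': 32, 'c': 44}

{'a': 87, 'b': 32, 'c': 44}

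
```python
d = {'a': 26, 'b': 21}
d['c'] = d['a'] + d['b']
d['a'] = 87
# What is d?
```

After line 1: d = {'a': 26, 'b': 21}
After line 2 (d['c'] = 26 + 21): d = {'a': 26, 'b': 21, 'c': 47}
After line 3: d = {'a': 87, 'b': 21, 'c': 47}

{'a': 87, 'b': 21, 'c': 47}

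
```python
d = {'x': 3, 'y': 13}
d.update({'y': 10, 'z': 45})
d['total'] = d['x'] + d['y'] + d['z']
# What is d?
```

After line 1: d = {'x': 3, 'y': 13}
After line 2 (y overwritten, z added): d = {'x': 3, 'y': 10, 'z': 45}
After line 3 (total = 3 + 10 + 45 = 58): d = {'x': 3, 'y': 10, 'z': 45, 'total': 58}

{'x': 3, 'y': 10, 'z': 45, 'total': 58}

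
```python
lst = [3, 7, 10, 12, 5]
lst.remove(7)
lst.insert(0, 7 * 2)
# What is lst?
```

After line 1: lst = [3, 7, 10, 12, 5]
After line 2 (remove first 7): lst = [3, 10, 12, 5]
After line 3 (insert 14 at index 0): lst = [14, 3, 10, 12, 5]

[14, 3, 10, 12, 5]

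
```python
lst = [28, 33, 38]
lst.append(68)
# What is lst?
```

[28, 33, 38, 68]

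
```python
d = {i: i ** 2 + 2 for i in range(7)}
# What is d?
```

{0: 2, 1: 3, 2: 6, 3: 11, 4: 18, 5: 27, 6: 38}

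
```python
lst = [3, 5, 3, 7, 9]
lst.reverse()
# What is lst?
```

[9, 7, 3, 5, 3]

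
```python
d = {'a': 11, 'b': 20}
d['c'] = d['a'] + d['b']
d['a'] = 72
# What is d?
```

After line 1: d = {'a': 11, 'b': 20}
After line 2 (d['c'] = 11 + 20): d = {'a': 11, 'b': 20, 'c': 31}
After line 3: d = {'a': 72, 'b': 20, 'c': 31}

{'a': 72, 'b': 20, 'c': 31}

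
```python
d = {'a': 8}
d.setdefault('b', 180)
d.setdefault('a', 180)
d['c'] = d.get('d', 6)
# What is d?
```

After line 1: d = {'a': 8}
After line 2 (setdefault adds 'b'=180): d = {'a': 8, 'b': 180}
After line 3 (setdefault 'a' no-op, already exists): d = {'a': 8, 'b': 180}
After line 4 (get('d', 6) returns default since 'd' not in d): d = {'a': 8, 'b': 180, 'c': 6}

{'a': 8, 'b': 180, 'c': 6}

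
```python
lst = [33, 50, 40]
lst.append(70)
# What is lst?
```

[33, 50, 40, 70]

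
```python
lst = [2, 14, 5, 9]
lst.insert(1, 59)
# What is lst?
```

[2, 59, 14, 5, 9]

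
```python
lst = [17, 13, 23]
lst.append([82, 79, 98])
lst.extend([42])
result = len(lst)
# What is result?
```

After line 1: lst = [17, 13, 23]
After line 2 (append adds [82, 79, 98] as single element): lst = [17, 13, 23, [82, 79, 98]]
After line 3 (extend unpacks [42], adds 42): lst = [17, 13, 23, [82, 79, 98], 42]
After line 4: result = len(lst) = 5

5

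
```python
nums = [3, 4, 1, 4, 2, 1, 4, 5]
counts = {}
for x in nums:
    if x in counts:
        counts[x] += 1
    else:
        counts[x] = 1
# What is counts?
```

Initial: counts = {}, nums = [3, 4, 1, 4, 2, 1, 4, 5]
See 3: counts = {3: 1}
See 4: counts = {3: 1, 4: 1}
See 1: counts = {3: 1, 4: 1, 1: 1}
See 4: counts = {3: 1, 4: 2, 1: 1}
See 2: counts = {3: 1, 4: 2, 1: 1, 2: 1}
See 1: counts = {3: 1, 4: 2, 1: 2, 2: 1}
See 4: counts = {3: 1, 4: 3, 1: 2, 2: 1}
See 5: counts = {3: 1, 4: 3, 1: 2, 2: 1, 5: 1}

{3: 1, 4: 3, 1: 2, 2: 1, 5: 1}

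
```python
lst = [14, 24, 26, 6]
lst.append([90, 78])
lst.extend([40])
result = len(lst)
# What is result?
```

After line 1: lst = [14, 24, 26, 6]
After line 2 (append adds [90, 78] as single element): lst = [14, 24, 26, 6, [90, 78]]
After line 3 (extend unpacks [40], adds 40): lst = [14, 24, 26, 6, [90, 78], 40]
After line 4: result = len(lst) = 6

6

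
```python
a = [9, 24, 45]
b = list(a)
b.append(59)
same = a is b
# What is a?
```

After line 1: a = [9, 24, 45]
After line 2 (b = list(a) is a shallow copy, new object): a = [9, 24, 45], b = [9, 24, 45]
After line 3 (append only mutates b): a = [9, 24, 45], b = [9, 24, 45, 59]
After line 4 (same = a is b; different objects -> False): same = False

[9, 24, 45]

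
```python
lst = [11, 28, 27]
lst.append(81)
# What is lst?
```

[11, 28, 27, 81]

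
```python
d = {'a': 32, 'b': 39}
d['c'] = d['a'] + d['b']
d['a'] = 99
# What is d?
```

After line 1: d = {'a': 32, 'b': 39}
After line 2 (d['c'] = 32 + 39): d = {'a': 32, 'b': 39, 'c': 71}
After line 3: d = {'a': 99, 'b': 39, 'c': 71}

{'a': 99, 'b': 39, 'c': 71}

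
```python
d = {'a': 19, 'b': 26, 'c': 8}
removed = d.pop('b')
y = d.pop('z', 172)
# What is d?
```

After line 1: d = {'a': 19, 'b': 26, 'c': 8}
After line 2 (pop 'b' returns 26): d = {'a': 19, 'c': 8}, removed = 26
After line 3 (pop 'z' missing, returns default 172): d = {'a': 19, 'c': 8}, y = 172

{'a': 19, 'c': 8}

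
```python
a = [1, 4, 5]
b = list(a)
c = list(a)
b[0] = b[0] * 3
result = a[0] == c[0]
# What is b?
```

After line 1: a = [1, 4, 5]
After line 2 (b = list(a), copy): a = [1, 4, 5], b = [1, 4, 5]
After line 3 (c = list(a) is a copy, new object): c = [1, 4, 5]
After line 4 (b[0] = 1 * 3 = 3; only b mutates (copy)): a = [1, 4, 5], b = [3, 4, 5], c = [1, 4, 5]
After line 5 (a[0] = 1, c[0] = 1; result = True)

[3, 4, 5]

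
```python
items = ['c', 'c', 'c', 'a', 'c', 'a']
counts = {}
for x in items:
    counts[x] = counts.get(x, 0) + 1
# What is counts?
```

Initial: counts = {}, items = ['c', 'c', 'c', 'a', 'c', 'a']
See 'c': counts = {'c': 1}
See 'c': counts = {'c': 2}
See 'c': counts = {'c': 3}
See 'a': counts = {'c': 3, 'a': 1}
See 'c': counts = {'c': 4, 'a': 1}
See 'a': counts = {'c': 4, 'a': 2}

{'c': 4, 'a': 2}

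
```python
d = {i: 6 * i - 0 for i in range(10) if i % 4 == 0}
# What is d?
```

{0: 0, 4: 24, 8: 48}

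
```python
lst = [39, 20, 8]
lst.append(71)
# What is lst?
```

[39, 20, 8, 71]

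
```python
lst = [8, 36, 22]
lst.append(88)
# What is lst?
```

[8, 36, 22, 88]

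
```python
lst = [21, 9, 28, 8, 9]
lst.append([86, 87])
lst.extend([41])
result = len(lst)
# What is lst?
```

After line 1: lst = [21, 9, 28, 8, 9]
After line 2 (append adds [86, 87] as single element): lst = [21, 9, 28, 8, 9, [86, 87]]
After line 3 (extend unpacks [41], adds 41): lst = [21, 9, 28, 8, 9, [86, 87], 41]
After line 4: result = len(lst) = 7

[21, 9, 28, 8, 9, [86, 87], 41]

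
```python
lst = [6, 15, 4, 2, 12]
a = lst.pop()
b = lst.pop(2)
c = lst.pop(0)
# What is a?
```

After line 1: lst = [6, 15, 4, 2, 12]
After line 2 (pop() -> a = 12): lst = [6, 15, 4, 2]
After line 3 (pop(2) -> b = 4): lst = [6, 15, 2]
After line 4 (pop(0) -> c = 6): lst = [15, 2]

12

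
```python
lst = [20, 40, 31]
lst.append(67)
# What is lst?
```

[20, 40, 31, 67]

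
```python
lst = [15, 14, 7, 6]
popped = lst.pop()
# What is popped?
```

6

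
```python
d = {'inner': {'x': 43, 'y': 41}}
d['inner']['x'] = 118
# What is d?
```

After line 1: d = {'inner': {'x': 43, 'y': 41}}
After line 2 (inner x overwritten): d = {'inner': {'x': 118, 'y': 41}}

{'inner': {'x': 118, 'y': 41}}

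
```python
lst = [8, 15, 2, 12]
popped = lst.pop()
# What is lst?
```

[8, 15, 2]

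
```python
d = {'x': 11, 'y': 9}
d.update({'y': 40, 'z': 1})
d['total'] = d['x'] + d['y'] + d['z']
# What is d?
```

After line 1: d = {'x': 11, 'y': 9}
After line 2 (y overwritten, z added): d = {'x': 11, 'y': 40, 'z': 1}
After line 3 (total = 11 + 40 + 1 = 52): d = {'x': 11, 'y': 40, 'z': 1, 'total': 52}

{'x': 11, 'y': 40, 'z': 1, 'total': 52}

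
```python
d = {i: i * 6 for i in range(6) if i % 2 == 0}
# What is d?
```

{0: 0, 2: 12, 4: 24}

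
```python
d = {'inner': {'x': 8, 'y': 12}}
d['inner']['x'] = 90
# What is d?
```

After line 1: d = {'inner': {'x': 8, 'y': 12}}
After line 2 (inner x overwritten): d = {'inner': {'x': 90, 'y': 12}}

{'inner': {'x': 90, 'y': 12}}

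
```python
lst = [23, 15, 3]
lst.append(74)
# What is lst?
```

[23, 15, 3, 74]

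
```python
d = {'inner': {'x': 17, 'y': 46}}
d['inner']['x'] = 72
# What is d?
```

After line 1: d = {'inner': {'x': 17, 'y': 46}}
After line 2 (inner x overwritten): d = {'inner': {'x': 72, 'y': 46}}

{'inner': {'x': 72, 'y': 46}}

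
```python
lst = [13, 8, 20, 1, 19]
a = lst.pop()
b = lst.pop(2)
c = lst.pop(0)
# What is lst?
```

After line 1: lst = [13, 8, 20, 1, 19]
After line 2 (pop() -> a = 19): lst = [13, 8, 20, 1]
After line 3 (pop(2) -> b = 20): lst = [13, 8, 1]
After line 4 (pop(0) -> c = 13): lst = [8, 1]

[8, 1]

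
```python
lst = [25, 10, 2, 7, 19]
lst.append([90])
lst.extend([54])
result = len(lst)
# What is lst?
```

After line 1: lst = [25, 10, 2, 7, 19]
After line 2 (append adds [90] as single element): lst = [25, 10, 2, 7, 19, [90]]
After line 3 (extend unpacks [54], adds 54): lst = [25, 10, 2, 7, 19, [90], 54]
After line 4: result = len(lst) = 7

[25, 10, 2, 7, 19, [90], 54]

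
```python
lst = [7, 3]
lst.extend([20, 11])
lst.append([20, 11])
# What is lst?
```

After line 1: lst = [7, 3]
After line 2 (extend unpacks [20, 11]): lst = [7, 3, 20, 11]
After line 3 (append adds [20, 11] as single element): lst = [7, 3, 20, 11, [20, 11]]

[7, 3, 20, 11, [20, 11]]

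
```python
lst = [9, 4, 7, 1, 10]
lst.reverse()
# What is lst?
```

[10, 1, 7, 4, 9]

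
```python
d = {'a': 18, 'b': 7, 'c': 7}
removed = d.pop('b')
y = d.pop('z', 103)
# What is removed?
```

After line 1: d = {'a': 18, 'b': 7, 'c': 7}
After line 2 (pop 'b' returns 7): d = {'a': 18, 'c': 7}, removed = 7
After line 3 (pop 'z' missing, returns default 103): d = {'a': 18, 'c': 7}, y = 103

7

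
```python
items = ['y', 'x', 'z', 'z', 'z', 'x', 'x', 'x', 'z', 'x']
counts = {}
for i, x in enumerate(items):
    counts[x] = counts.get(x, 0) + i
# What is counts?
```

Initial: counts = {}, items = ['y', 'x', 'z', 'z', 'z', 'x', 'x', 'x', 'z', 'x']
i=0, x='y': counts = {'y': 0}
i=1, x='x': counts = {'y': 0, 'x': 1}
i=2, x='z': counts = {'y': 0, 'x': 1, 'z': 2}
i=3, x='z': counts = {'y': 0, 'x': 1, 'z': 5}
i=4, x='z': counts = {'y': 0, 'x': 1, 'z': 9}
i=5, x='x': counts = {'y': 0, 'x': 6, 'z': 9}
i=6, x='x': counts = {'y': 0, 'x': 12, 'z': 9}
i=7, x='x': counts = {'y': 0, 'x': 19, 'z': 9}
i=8, x='z': counts = {'y': 0, 'x': 19, 'z': 17}
i=9, x='x': counts = {'y': 0, 'x': 28, 'z': 17}

{'y': 0, 'x': 28, 'z': 17}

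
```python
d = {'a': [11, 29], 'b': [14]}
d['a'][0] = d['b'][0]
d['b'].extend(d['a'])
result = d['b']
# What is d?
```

After line 1: d = {'a': [11, 29], 'b': [14]}
After line 2 (a[0] = b[0] = 14): d = {'a': [14, 29], 'b': [14]}
After line 3 (b.extend(a) appends [14, 29]): d = {'a': [14, 29], 'b': [14, 14, 29]}
After line 4: result = d['b'] = [14, 14, 29]

{'a': [14, 29], 'b': [14, 14, 29]}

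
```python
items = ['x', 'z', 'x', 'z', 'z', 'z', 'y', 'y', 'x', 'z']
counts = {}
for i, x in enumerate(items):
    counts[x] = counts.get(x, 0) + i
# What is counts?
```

Initial: counts = {}, items = ['x', 'z', 'x', 'z', 'z', 'z', 'y', 'y', 'x', 'z']
i=0, x='x': counts = {'x': 0}
i=1, x='z': counts = {'x': 0, 'z': 1}
i=2, x='x': counts = {'x': 2, 'z': 1}
i=3, x='z': counts = {'x': 2, 'z': 4}
i=4, x='z': counts = {'x': 2, 'z': 8}
i=5, x='z': counts = {'x': 2, 'z': 13}
i=6, x='y': counts = {'x': 2, 'z': 13, 'y': 6}
i=7, x='y': counts = {'x': 2, 'z': 13, 'y': 13}
i=8, x='x': counts = {'x': 10, 'z': 13, 'y': 13}
i=9, x='z': counts = {'x': 10, 'z': 22, 'y': 13}

{'x': 10, 'z': 22, 'y': 13}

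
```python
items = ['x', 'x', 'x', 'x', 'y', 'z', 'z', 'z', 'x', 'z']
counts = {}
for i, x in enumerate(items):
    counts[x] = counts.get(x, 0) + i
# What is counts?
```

Initial: counts = {}, items = ['x', 'x', 'x', 'x', 'y', 'z', 'z', 'z', 'x', 'z']
i=0, x='x': counts = {'x': 0}
i=1, x='x': counts = {'x': 1}
i=2, x='x': counts = {'x': 3}
i=3, x='x': counts = {'x': 6}
i=4, x='y': counts = {'x': 6, 'y': 4}
i=5, x='z': counts = {'x': 6, 'y': 4, 'z': 5}
i=6, x='z': counts = {'x': 6, 'y': 4, 'z': 11}
i=7, x='z': counts = {'x': 6, 'y': 4, 'z': 18}
i=8, x='x': counts = {'x': 14, 'y': 4, 'z': 18}
i=9, x='z': counts = {'x': 14, 'y': 4, 'z': 27}

{'x': 14, 'y': 4, 'z': 27}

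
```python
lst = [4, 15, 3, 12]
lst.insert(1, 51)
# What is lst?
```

[4, 51, 15, 3, 12]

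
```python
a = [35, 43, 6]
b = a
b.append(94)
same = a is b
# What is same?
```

After line 1: a = [35, 43, 6]
After line 2 (b = a is an alias, same object): a = [35, 43, 6], b = [35, 43, 6]
After line 3 (b.append mutates the shared list): a = [35, 43, 6, 94], b = [35, 43, 6, 94]
After line 4 (same = a is b; same object -> True): same = True

True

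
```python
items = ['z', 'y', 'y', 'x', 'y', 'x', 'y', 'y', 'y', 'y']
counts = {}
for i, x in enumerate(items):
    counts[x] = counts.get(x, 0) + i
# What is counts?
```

Initial: counts = {}, items = ['z', 'y', 'y', 'x', 'y', 'x', 'y', 'y', 'y', 'y']
i=0, x='z': counts = {'z': 0}
i=1, x='y': counts = {'z': 0, 'y': 1}
i=2, x='y': counts = {'z': 0, 'y': 3}
i=3, x='x': counts = {'z': 0, 'y': 3, 'x': 3}
i=4, x='y': counts = {'z': 0, 'y': 7, 'x': 3}
i=5, x='x': counts = {'z': 0, 'y': 7, 'x': 8}
i=6, x='y': counts = {'z': 0, 'y': 13, 'x': 8}
i=7, x='y': counts = {'z': 0, 'y': 20, 'x': 8}
i=8, x='y': counts = {'z': 0, 'y': 28, 'x': 8}
i=9, x='y': counts = {'z': 0, 'y': 37, 'x': 8}

{'z': 0, 'y': 37, 'x': 8}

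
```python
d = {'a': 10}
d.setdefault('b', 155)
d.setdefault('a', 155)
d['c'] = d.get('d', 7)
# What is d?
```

After line 1: d = {'a': 10}
After line 2 (setdefault adds 'b'=155): d = {'a': 10, 'b': 155}
After line 3 (setdefault 'a' no-op, already exists): d = {'a': 10, 'b': 155}
After line 4 (get('d', 7) returns default since 'd' not in d): d = {'a': 10, 'b': 155, 'c': 7}

{'a': 10, 'b': 155, 'c': 7}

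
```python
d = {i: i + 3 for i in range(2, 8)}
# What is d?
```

{2: 5, 3: 6, 4: 7, 5: 8, 6: 9, 7: 10}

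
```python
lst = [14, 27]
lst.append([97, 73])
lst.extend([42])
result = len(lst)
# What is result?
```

After line 1: lst = [14, 27]
After line 2 (append adds [97, 73] as single element): lst = [14, 27, [97, 73]]
After line 3 (extend unpacks [42], adds 42): lst = [14, 27, [97, 73], 42]
After line 4: result = len(lst) = 4

4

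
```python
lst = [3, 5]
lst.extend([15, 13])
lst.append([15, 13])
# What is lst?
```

After line 1: lst = [3, 5]
After line 2 (extend unpacks [15, 13]): lst = [3, 5, 15, 13]
After line 3 (append adds [15, 13] as single element): lst = [3, 5, 15, 13, [15, 13]]

[3, 5, 15, 13, [15, 13]]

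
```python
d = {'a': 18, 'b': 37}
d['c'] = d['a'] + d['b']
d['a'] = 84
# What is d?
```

After line 1: d = {'a': 18, 'b': 37}
After line 2 (d['c'] = 18 + 37): d = {'a': 18, 'b': 37, 'c': 55}
After line 3: d = {'a': 84, 'b': 37, 'c': 55}

{'a': 84, 'b': 37, 'c': 55}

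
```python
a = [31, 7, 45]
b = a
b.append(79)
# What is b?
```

After line 1: a = [31, 7, 45]
After line 2 (b = a is an alias, same object): a = [31, 7, 45], b = [31, 7, 45]
After line 3 (b.append mutates the shared list): a = [31, 7, 45, 79], b = [31, 7, 45, 79]

[31, 7, 45, 79]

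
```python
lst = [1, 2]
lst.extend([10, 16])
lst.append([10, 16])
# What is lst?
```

After line 1: lst = [1, 2]
After line 2 (extend unpacks [10, 16]): lst = [1, 2, 10, 16]
After line 3 (append adds [10, 16] as single element): lst = [1, 2, 10, 16, [10, 16]]

[1, 2, 10, 16, [10, 16]]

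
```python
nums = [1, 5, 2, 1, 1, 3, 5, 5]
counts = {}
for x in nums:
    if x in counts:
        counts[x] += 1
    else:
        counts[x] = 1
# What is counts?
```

Initial: counts = {}, nums = [1, 5, 2, 1, 1, 3, 5, 5]
See 1: counts = {1: 1}
See 5: counts = {1: 1, 5: 1}
See 2: counts = {1: 1, 5: 1, 2: 1}
See 1: counts = {1: 2, 5: 1, 2: 1}
See 1: counts = {1: 3, 5: 1, 2: 1}
See 3: counts = {1: 3, 5: 1, 2: 1, 3: 1}
See 5: counts = {1: 3, 5: 2, 2: 1, 3: 1}
See 5: counts = {1: 3, 5: 3, 2: 1, 3: 1}

{1: 3, 5: 3, 2: 1, 3: 1}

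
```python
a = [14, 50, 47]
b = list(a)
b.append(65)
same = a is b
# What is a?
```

After line 1: a = [14, 50, 47]
After line 2 (b = list(a) is a shallow copy, new object): a = [14, 50, 47], b = [14, 50, 47]
After line 3 (append only mutates b): a = [14, 50, 47], b = [14, 50, 47, 65]
After line 4 (same = a is b; different objects -> False): same = False

[14, 50, 47]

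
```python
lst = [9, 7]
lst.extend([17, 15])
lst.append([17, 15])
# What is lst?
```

After line 1: lst = [9, 7]
After line 2 (extend unpacks [17, 15]): lst = [9, 7, 17, 15]
After line 3 (append adds [17, 15] as single element): lst = [9, 7, 17, 15, [17, 15]]

[9, 7, 17, 15, [17, 15]]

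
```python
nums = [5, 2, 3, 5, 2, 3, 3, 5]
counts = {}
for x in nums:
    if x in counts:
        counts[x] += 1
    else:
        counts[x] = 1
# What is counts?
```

Initial: counts = {}, nums = [5, 2, 3, 5, 2, 3, 3, 5]
See 5: counts = {5: 1}
See 2: counts = {5: 1, 2: 1}
See 3: counts = {5: 1, 2: 1, 3: 1}
See 5: counts = {5: 2, 2: 1, 3: 1}
See 2: counts = {5: 2, 2: 2, 3: 1}
See 3: counts = {5: 2, 2: 2, 3: 2}
See 3: counts = {5: 2, 2: 2, 3: 3}
See 5: counts = {5: 3, 2: 2, 3: 3}

{5: 3, 2: 2, 3: 3}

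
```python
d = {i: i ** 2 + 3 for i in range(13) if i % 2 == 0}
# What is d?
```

{0: 3, 2: 7, 4: 19, 6: 39, 8: 67, 10: 103, 12: 147}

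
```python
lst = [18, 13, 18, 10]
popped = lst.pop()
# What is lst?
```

[18, 13, 18]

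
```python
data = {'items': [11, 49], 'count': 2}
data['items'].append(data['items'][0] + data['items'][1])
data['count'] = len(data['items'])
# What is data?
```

After line 1: data = {'items': [11, 49], 'count': 2}
After line 2 (append 11 + 49 = 60): data = {'items': [11, 49, 60], 'count': 2}
After line 3 (count = len(items) = 3): data = {'items': [11, 49, 60], 'count': 3}

{'items': [11, 49, 60], 'count': 3}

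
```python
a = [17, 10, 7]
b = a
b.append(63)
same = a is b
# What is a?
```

After line 1: a = [17, 10, 7]
After line 2 (b = a is an alias, same object): a = [17, 10, 7], b = [17, 10, 7]
After line 3 (b.append mutates the shared list): a = [17, 10, 7, 63], b = [17, 10, 7, 63]
After line 4 (same = a is b; same object -> True): same = True

[17, 10, 7, 63]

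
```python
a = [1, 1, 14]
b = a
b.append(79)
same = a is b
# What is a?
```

After line 1: a = [1, 1, 14]
After line 2 (b = a is an alias, same object): a = [1, 1, 14], b = [1, 1, 14]
After line 3 (b.append mutates the shared list): a = [1, 1, 14, 79], b = [1, 1, 14, 79]
After line 4 (same = a is b; same object -> True): same = True

[1, 1, 14, 79]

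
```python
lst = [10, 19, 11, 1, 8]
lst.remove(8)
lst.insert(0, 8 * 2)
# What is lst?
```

After line 1: lst = [10, 19, 11, 1, 8]
After line 2 (remove first 8): lst = [10, 19, 11, 1]
After line 3 (insert 16 at index 0): lst = [16, 10, 19, 11, 1]

[16, 10, 19, 11, 1]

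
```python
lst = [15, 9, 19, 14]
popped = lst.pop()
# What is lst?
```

[15, 9, 19]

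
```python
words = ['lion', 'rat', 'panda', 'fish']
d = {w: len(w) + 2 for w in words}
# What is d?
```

{'lion': 6, 'rat': 5, 'panda': 7, 'fish': 6}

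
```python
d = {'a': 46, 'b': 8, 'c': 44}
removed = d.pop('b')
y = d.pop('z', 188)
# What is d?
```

After line 1: d = {'a': 46, 'b': 8, 'c': 44}
After line 2 (pop 'b' returns 8): d = {'a': 46, 'c': 44}, removed = 8
After line 3 (pop 'z' missing, returns default 188): d = {'a': 46, 'c': 44}, y = 188

{'a': 46, 'c': 44}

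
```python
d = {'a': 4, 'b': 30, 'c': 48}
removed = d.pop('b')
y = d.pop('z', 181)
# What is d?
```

After line 1: d = {'a': 4, 'b': 30, 'c': 48}
After line 2 (pop 'b' returns 30): d = {'a': 4, 'c': 48}, removed = 30
After line 3 (pop 'z' missing, returns default 181): d = {'a': 4, 'c': 48}, y = 181

{'a': 4, 'c': 48}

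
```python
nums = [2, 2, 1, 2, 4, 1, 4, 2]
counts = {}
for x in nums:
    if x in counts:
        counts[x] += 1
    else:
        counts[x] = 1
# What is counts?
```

Initial: counts = {}, nums = [2, 2, 1, 2, 4, 1, 4, 2]
See 2: counts = {2: 1}
See 2: counts = {2: 2}
See 1: counts = {2: 2, 1: 1}
See 2: counts = {2: 3, 1: 1}
See 4: counts = {2: 3, 1: 1, 4: 1}
See 1: counts = {2: 3, 1: 2, 4: 1}
See 4: counts = {2: 3, 1: 2, 4: 2}
See 2: counts = {2: 4, 1: 2, 4: 2}

{2: 4, 1: 2, 4: 2}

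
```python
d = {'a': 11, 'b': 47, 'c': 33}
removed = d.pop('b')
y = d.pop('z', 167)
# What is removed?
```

After line 1: d = {'a': 11, 'b': 47, 'c': 33}
After line 2 (pop 'b' returns 47): d = {'a': 11, 'c': 33}, removed = 47
After line 3 (pop 'z' missing, returns default 167): d = {'a': 11, 'c': 33}, y = 167

47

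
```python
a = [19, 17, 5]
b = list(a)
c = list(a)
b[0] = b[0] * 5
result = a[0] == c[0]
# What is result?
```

After line 1: a = [19, 17, 5]
After line 2 (b = list(a), copy): a = [19, 17, 5], b = [19, 17, 5]
After line 3 (c = list(a) is a copy, new object): c = [19, 17, 5]
After line 4 (b[0] = 19 * 5 = 95; only b mutates (copy)): a = [19, 17, 5], b = [95, 17, 5], c = [19, 17, 5]
After line 5 (a[0] = 19, c[0] = 19; result = True)

True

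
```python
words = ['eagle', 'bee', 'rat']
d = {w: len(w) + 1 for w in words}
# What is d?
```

{'eagle': 6, 'bee': 4, 'rat': 4}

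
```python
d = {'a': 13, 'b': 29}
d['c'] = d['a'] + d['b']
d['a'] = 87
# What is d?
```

After line 1: d = {'a': 13, 'b': 29}
After line 2 (d['c'] = 13 + 29): d = {'a': 13, 'b': 29, 'c': 42}
After line 3: d = {'a': 87, 'b': 29, 'c': 42}

{'a': 87, 'b': 29, 'c': 42}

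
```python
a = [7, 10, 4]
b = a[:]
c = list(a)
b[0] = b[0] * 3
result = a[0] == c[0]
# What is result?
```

After line 1: a = [7, 10, 4]
After line 2 (b = a[:], copy): a = [7, 10, 4], b = [7, 10, 4]
After line 3 (c = list(a) is a copy, new object): c = [7, 10, 4]
After line 4 (b[0] = 7 * 3 = 21; only b mutates (copy)): a = [7, 10, 4], b = [21, 10, 4], c = [7, 10, 4]
After line 5 (a[0] = 7, c[0] = 7; result = True)

True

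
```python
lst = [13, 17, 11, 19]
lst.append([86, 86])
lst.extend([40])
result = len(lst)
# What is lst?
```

After line 1: lst = [13, 17, 11, 19]
After line 2 (append adds [86, 86] as single element): lst = [13, 17, 11, 19, [86, 86]]
After line 3 (extend unpacks [40], adds 40): lst = [13, 17, 11, 19, [86, 86], 40]
After line 4: result = len(lst) = 6

[13, 17, 11, 19, [86, 86], 40]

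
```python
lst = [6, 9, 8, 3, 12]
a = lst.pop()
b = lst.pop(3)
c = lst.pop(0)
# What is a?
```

After line 1: lst = [6, 9, 8, 3, 12]
After line 2 (pop() -> a = 12): lst = [6, 9, 8, 3]
After line 3 (pop(3) -> b = 3): lst = [6, 9, 8]
After line 4 (pop(0) -> c = 6): lst = [9, 8]

12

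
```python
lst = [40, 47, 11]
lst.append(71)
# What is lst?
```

[40, 47, 11, 71]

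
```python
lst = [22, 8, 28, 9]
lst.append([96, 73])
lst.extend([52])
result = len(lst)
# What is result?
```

After line 1: lst = [22, 8, 28, 9]
After line 2 (append adds [96, 73] as single element): lst = [22, 8, 28, 9, [96, 73]]
After line 3 (extend unpacks [52], adds 52): lst = [22, 8, 28, 9, [96, 73], 52]
After line 4: result = len(lst) = 6

6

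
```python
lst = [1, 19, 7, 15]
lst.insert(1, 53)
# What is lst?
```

[1, 53, 19, 7, 15]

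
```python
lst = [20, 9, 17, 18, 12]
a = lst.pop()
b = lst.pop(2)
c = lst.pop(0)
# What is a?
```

After line 1: lst = [20, 9, 17, 18, 12]
After line 2 (pop() -> a = 12): lst = [20, 9, 17, 18]
After line 3 (pop(2) -> b = 17): lst = [20, 9, 18]
After line 4 (pop(0) -> c = 20): lst = [9, 18]

12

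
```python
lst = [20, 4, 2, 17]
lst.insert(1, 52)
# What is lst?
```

[20, 52, 4, 2, 17]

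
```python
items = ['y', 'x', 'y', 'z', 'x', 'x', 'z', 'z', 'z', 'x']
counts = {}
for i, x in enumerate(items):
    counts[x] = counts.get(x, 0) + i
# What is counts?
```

Initial: counts = {}, items = ['y', 'x', 'y', 'z', 'x', 'x', 'z', 'z', 'z', 'x']
i=0, x='y': counts = {'y': 0}
i=1, x='x': counts = {'y': 0, 'x': 1}
i=2, x='y': counts = {'y': 2, 'x': 1}
i=3, x='z': counts = {'y': 2, 'x': 1, 'z': 3}
i=4, x='x': counts = {'y': 2, 'x': 5, 'z': 3}
i=5, x='x': counts = {'y': 2, 'x': 10, 'z': 3}
i=6, x='z': counts = {'y': 2, 'x': 10, 'z': 9}
i=7, x='z': counts = {'y': 2, 'x': 10, 'z': 16}
i=8, x='z': counts = {'y': 2, 'x': 10, 'z': 24}
i=9, x='x': counts = {'y': 2, 'x': 19, 'z': 24}

{'y': 2, 'x': 19, 'z': 24}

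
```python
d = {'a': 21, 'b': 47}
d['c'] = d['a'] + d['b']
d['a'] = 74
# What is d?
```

After line 1: d = {'a': 21, 'b': 47}
After line 2 (d['c'] = 21 + 47): d = {'a': 21, 'b': 47, 'c': 68}
After line 3: d = {'a': 74, 'b': 47, 'c': 68}

{'a': 74, 'b': 47, 'c': 68}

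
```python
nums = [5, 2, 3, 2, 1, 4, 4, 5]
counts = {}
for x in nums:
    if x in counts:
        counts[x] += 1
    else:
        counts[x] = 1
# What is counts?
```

Initial: counts = {}, nums = [5, 2, 3, 2, 1, 4, 4, 5]
See 5: counts = {5: 1}
See 2: counts = {5: 1, 2: 1}
See 3: counts = {5: 1, 2: 1, 3: 1}
See 2: counts = {5: 1, 2: 2, 3: 1}
See 1: counts = {5: 1, 2: 2, 3: 1, 1: 1}
See 4: counts = {5: 1, 2: 2, 3: 1, 1: 1, 4: 1}
See 4: counts = {5: 1, 2: 2, 3: 1, 1: 1, 4: 2}
See 5: counts = {5: 2, 2: 2, 3: 1, 1: 1, 4: 2}

{5: 2, 2: 2, 3: 1, 1: 1, 4: 2}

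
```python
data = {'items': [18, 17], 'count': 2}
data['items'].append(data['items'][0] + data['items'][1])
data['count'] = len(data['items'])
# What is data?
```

After line 1: data = {'items': [18, 17], 'count': 2}
After line 2 (append 18 + 17 = 35): data = {'items': [18, 17, 35], 'count': 2}
After line 3 (count = len(items) = 3): data = {'items': [18, 17, 35], 'count': 3}

{'items': [18, 17, 35], 'count': 3}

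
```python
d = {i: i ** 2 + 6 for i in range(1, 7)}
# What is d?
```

{1: 7, 2: 10, 3: 15, 4: 22, 5: 31, 6: 42}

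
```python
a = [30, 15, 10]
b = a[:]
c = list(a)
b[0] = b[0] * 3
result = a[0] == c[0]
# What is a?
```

After line 1: a = [30, 15, 10]
After line 2 (b = a[:], copy): a = [30, 15, 10], b = [30, 15, 10]
After line 3 (c = list(a) is a copy, new object): c = [30, 15, 10]
After line 4 (b[0] = 30 * 3 = 90; only b mutates (copy)): a = [30, 15, 10], b = [90, 15, 10], c = [30, 15, 10]
After line 5 (a[0] = 30, c[0] = 30; result = True)

[30, 15, 10]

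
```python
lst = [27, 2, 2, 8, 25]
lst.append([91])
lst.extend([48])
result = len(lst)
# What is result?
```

After line 1: lst = [27, 2, 2, 8, 25]
After line 2 (append adds [91] as single element): lst = [27, 2, 2, 8, 25, [91]]
After line 3 (extend unpacks [48], adds 48): lst = [27, 2, 2, 8, 25, [91], 48]
After line 4: result = len(lst) = 7

7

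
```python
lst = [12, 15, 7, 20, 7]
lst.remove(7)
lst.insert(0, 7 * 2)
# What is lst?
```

After line 1: lst = [12, 15, 7, 20, 7]
After line 2 (remove first 7): lst = [12, 15, 20, 7]
After line 3 (insert 14 at index 0): lst = [14, 12, 15, 20, 7]

[14, 12, 15, 20, 7]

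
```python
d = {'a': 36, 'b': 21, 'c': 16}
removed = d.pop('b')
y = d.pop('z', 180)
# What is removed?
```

After line 1: d = {'a': 36, 'b': 21, 'c': 16}
After line 2 (pop 'b' returns 21): d = {'a': 36, 'c': 16}, removed = 21
After line 3 (pop 'z' missing, returns default 180): d = {'a': 36, 'c': 16}, y = 180

21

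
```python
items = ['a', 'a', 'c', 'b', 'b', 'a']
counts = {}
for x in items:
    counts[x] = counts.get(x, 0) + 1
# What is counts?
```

Initial: counts = {}, items = ['a', 'a', 'c', 'b', 'b', 'a']
See 'a': counts = {'a': 1}
See 'a': counts = {'a': 2}
See 'c': counts = {'a': 2, 'c': 1}
See 'b': counts = {'a': 2, 'c': 1, 'b': 1}
See 'b': counts = {'a': 2, 'c': 1, 'b': 2}
See 'a': counts = {'a': 3, 'c': 1, 'b': 2}

{'a': 3, 'c': 1, 'b': 2}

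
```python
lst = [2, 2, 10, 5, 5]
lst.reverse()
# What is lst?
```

[5, 5, 10, 2, 2]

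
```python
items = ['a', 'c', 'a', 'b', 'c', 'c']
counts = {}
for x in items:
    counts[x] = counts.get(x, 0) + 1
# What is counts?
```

Initial: counts = {}, items = ['a', 'c', 'a', 'b', 'c', 'c']
See 'a': counts = {'a': 1}
See 'c': counts = {'a': 1, 'c': 1}
See 'a': counts = {'a': 2, 'c': 1}
See 'b': counts = {'a': 2, 'c': 1, 'b': 1}
See 'c': counts = {'a': 2, 'c': 2, 'b': 1}
See 'c': counts = {'a': 2, 'c': 3, 'b': 1}

{'a': 2, 'c': 3, 'b': 1}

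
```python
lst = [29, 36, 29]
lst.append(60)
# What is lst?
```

[29, 36, 29, 60]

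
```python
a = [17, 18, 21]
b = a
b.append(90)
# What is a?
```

After line 1: a = [17, 18, 21]
After line 2 (b = a is an alias, same object): a = [17, 18, 21], b = [17, 18, 21]
After line 3 (b.append mutates the shared list): a = [17, 18, 21, 90], b = [17, 18, 21, 90]

[17, 18, 21, 90]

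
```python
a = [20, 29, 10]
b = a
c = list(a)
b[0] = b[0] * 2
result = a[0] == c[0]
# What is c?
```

After line 1: a = [20, 29, 10]
After line 2 (b = a, alias): a = [20, 29, 10], b = [20, 29, 10]
After line 3 (c = list(a) is a copy, new object): c = [20, 29, 10]
After line 4 (b[0] = 20 * 2 = 40; mutates shared a/b): a = b = [40, 29, 10], c = [20, 29, 10]
After line 5 (a[0] = 40, c[0] = 20; result = False)

[20, 29, 10]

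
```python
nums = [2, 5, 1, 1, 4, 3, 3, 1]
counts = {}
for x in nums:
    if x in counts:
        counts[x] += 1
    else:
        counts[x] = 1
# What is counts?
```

Initial: counts = {}, nums = [2, 5, 1, 1, 4, 3, 3, 1]
See 2: counts = {2: 1}
See 5: counts = {2: 1, 5: 1}
See 1: counts = {2: 1, 5: 1, 1: 1}
See 1: counts = {2: 1, 5: 1, 1: 2}
See 4: counts = {2: 1, 5: 1, 1: 2, 4: 1}
See 3: counts = {2: 1, 5: 1, 1: 2, 4: 1, 3: 1}
See 3: counts = {2: 1, 5: 1, 1: 2, 4: 1, 3: 2}
See 1: counts = {2: 1, 5: 1, 1: 3, 4: 1, 3: 2}

{2: 1, 5: 1, 1: 3, 4: 1, 3: 2}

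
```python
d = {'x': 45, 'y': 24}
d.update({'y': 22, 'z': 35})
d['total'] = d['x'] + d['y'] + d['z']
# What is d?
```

After line 1: d = {'x': 45, 'y': 24}
After line 2 (y overwritten, z added): d = {'x': 45, 'y': 22, 'z': 35}
After line 3 (total = 45 + 22 + 35 = 102): d = {'x': 45, 'y': 22, 'z': 35, 'total': 102}

{'x': 45, 'y': 22, 'z': 35, 'total': 102}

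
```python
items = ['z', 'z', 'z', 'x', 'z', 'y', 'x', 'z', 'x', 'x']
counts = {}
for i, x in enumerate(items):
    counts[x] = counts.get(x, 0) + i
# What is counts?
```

Initial: counts = {}, items = ['z', 'z', 'z', 'x', 'z', 'y', 'x', 'z', 'x', 'x']
i=0, x='z': counts = {'z': 0}
i=1, x='z': counts = {'z': 1}
i=2, x='z': counts = {'z': 3}
i=3, x='x': counts = {'z': 3, 'x': 3}
i=4, x='z': counts = {'z': 7, 'x': 3}
i=5, x='y': counts = {'z': 7, 'x': 3, 'y': 5}
i=6, x='x': counts = {'z': 7, 'x': 9, 'y': 5}
i=7, x='z': counts = {'z': 14, 'x': 9, 'y': 5}
i=8, x='x': counts = {'z': 14, 'x': 17, 'y': 5}
i=9, x='x': counts = {'z': 14, 'x': 26, 'y': 5}

{'z': 14, 'x': 26, 'y': 5}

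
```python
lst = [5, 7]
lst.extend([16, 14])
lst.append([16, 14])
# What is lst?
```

After line 1: lst = [5, 7]
After line 2 (extend unpacks [16, 14]): lst = [5, 7, 16, 14]
After line 3 (append adds [16, 14] as single element): lst = [5, 7, 16, 14, [16, 14]]

[5, 7, 16, 14, [16, 14]]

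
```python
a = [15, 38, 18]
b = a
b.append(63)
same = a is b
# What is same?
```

After line 1: a = [15, 38, 18]
After line 2 (b = a is an alias, same object): a = [15, 38, 18], b = [15, 38, 18]
After line 3 (b.append mutates the shared list): a = [15, 38, 18, 63], b = [15, 38, 18, 63]
After line 4 (same = a is b; same object -> True): same = True

True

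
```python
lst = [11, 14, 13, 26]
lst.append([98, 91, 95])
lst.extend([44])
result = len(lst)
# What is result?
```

After line 1: lst = [11, 14, 13, 26]
After line 2 (append adds [98, 91, 95] as single element): lst = [11, 14, 13, 26, [98, 91, 95]]
After line 3 (extend unpacks [44], adds 44): lst = [11, 14, 13, 26, [98, 91, 95], 44]
After line 4: result = len(lst) = 6

6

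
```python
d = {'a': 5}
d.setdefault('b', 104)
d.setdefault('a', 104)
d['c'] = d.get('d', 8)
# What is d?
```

After line 1: d = {'a': 5}
After line 2 (setdefault adds 'b'=104): d = {'a': 5, 'b': 104}
After line 3 (setdefault 'a' no-op, already exists): d = {'a': 5, 'b': 104}
After line 4 (get('d', 8) returns default since 'd' not in d): d = {'a': 5, 'b': 104, 'c': 8}

{'a': 5, 'b': 104, 'c': 8}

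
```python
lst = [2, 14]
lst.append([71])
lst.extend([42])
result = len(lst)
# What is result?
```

After line 1: lst = [2, 14]
After line 2 (append adds [71] as single element): lst = [2, 14, [71]]
After line 3 (extend unpacks [42], adds 42): lst = [2, 14, [71], 42]
After line 4: result = len(lst) = 4

4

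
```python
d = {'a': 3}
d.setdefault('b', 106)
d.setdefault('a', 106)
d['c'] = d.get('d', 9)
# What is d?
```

After line 1: d = {'a': 3}
After line 2 (setdefault adds 'b'=106): d = {'a': 3, 'b': 106}
After line 3 (setdefault 'a' no-op, already exists): d = {'a': 3, 'b': 106}
After line 4 (get('d', 9) returns default since 'd' not in d): d = {'a': 3, 'b': 106, 'c': 9}

{'a': 3, 'b': 106, 'c': 9}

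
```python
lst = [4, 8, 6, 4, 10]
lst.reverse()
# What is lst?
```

[10, 4, 6, 8, 4]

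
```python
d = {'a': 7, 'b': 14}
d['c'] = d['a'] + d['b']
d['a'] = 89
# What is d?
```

After line 1: d = {'a': 7, 'b': 14}
After line 2 (d['c'] = 7 + 14): d = {'a': 7, 'b': 14, 'c': 21}
After line 3: d = {'a': 89, 'b': 14, 'c': 21}

{'a': 89, 'b': 14, 'c': 21}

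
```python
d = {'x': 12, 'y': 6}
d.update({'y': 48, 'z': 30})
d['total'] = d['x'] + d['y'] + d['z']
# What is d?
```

After line 1: d = {'x': 12, 'y': 6}
After line 2 (y overwritten, z added): d = {'x': 12, 'y': 48, 'z': 30}
After line 3 (total = 12 + 48 + 30 = 90): d = {'x': 12, 'y': 48, 'z': 30, 'total': 90}

{'x': 12, 'y': 48, 'z': 30, 'total': 90}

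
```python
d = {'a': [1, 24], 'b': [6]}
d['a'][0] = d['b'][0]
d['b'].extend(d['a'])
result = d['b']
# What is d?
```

After line 1: d = {'a': [1, 24], 'b': [6]}
After line 2 (a[0] = b[0] = 6): d = {'a': [6, 24], 'b': [6]}
After line 3 (b.extend(a) appends [6, 24]): d = {'a': [6, 24], 'b': [6, 6, 24]}
After line 4: result = d['b'] = [6, 6, 24]

{'a': [6, 24], 'b': [6, 6, 24]}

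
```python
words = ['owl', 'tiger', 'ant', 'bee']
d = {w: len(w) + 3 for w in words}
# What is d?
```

{'owl': 6, 'tiger': 8, 'ant': 6, 'bee': 6}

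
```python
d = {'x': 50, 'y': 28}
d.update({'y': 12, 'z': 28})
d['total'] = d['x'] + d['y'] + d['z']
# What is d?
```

After line 1: d = {'x': 50, 'y': 28}
After line 2 (y overwritten, z added): d = {'x': 50, 'y': 12, 'z': 28}
After line 3 (total = 50 + 12 + 28 = 90): d = {'x': 50, 'y': 12, 'z': 28, 'total': 90}

{'x': 50, 'y': 12, 'z': 28, 'total': 90}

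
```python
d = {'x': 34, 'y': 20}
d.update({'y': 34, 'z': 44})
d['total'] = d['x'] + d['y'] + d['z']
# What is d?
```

After line 1: d = {'x': 34, 'y': 20}
After line 2 (y overwritten, z added): d = {'x': 34, 'y': 34, 'z': 44}
After line 3 (total = 34 + 34 + 44 = 112): d = {'x': 34, 'y': 34, 'z': 44, 'total': 112}

{'x': 34, 'y': 34, 'z': 44, 'total': 112}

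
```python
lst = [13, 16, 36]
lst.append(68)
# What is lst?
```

[13, 16, 36, 68]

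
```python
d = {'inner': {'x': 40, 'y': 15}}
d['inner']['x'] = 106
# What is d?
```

After line 1: d = {'inner': {'x': 40, 'y': 15}}
After line 2 (inner x overwritten): d = {'inner': {'x': 106, 'y': 15}}

{'inner': {'x': 106, 'y': 15}}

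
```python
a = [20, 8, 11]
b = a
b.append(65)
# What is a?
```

After line 1: a = [20, 8, 11]
After line 2 (b = a is an alias, same object): a = [20, 8, 11], b = [20, 8, 11]
After line 3 (b.append mutates the shared list): a = [20, 8, 11, 65], b = [20, 8, 11, 65]

[20, 8, 11, 65]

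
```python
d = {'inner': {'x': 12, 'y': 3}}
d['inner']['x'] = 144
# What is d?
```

After line 1: d = {'inner': {'x': 12, 'y': 3}}
After line 2 (inner x overwritten): d = {'inner': {'x': 144, 'y': 3}}

{'inner': {'x': 144, 'y': 3}}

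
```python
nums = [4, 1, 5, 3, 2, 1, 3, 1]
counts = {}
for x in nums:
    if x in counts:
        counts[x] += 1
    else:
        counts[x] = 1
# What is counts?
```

Initial: counts = {}, nums = [4, 1, 5, 3, 2, 1, 3, 1]
See 4: counts = {4: 1}
See 1: counts = {4: 1, 1: 1}
See 5: counts = {4: 1, 1: 1, 5: 1}
See 3: counts = {4: 1, 1: 1, 5: 1, 3: 1}
See 2: counts = {4: 1, 1: 1, 5: 1, 3: 1, 2: 1}
See 1: counts = {4: 1, 1: 2, 5: 1, 3: 1, 2: 1}
See 3: counts = {4: 1, 1: 2, 5: 1, 3: 2, 2: 1}
See 1: counts = {4: 1, 1: 3, 5: 1, 3: 2, 2: 1}

{4: 1, 1: 3, 5: 1, 3: 2, 2: 1}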